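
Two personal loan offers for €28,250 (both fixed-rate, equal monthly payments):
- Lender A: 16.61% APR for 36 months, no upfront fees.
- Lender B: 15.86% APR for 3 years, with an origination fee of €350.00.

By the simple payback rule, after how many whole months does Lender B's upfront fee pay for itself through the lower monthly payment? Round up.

34 months

Lender A: monthly rate = 16.61%/12 = 0.0138417; payment = 28,250 × 0.0138417 / (1 − (1+0.0138417)^−36) = €1,001.71.
Lender B: monthly rate = 15.86%/12 = 0.0132167; payment = 28,250 × 0.0132167 / (1 − (1+0.0132167)^−36) = €991.23.
Monthly savings = €1,001.71 − €991.23 = €10.48.
Break-even = €350.00 / €10.48 = 33.40 → 34 months.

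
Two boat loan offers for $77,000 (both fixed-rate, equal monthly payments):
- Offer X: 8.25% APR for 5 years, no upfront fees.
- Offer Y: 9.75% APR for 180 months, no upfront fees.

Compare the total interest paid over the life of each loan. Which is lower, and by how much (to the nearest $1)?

Offer X: at 8.25% the monthly rate is 0.0068750, so the payment is 77,000 × 0.0068750 / (1 − 1.0068750^−60) = $1,570.51.
Total interest on Offer X = 60 × $1,570.51 − $77,000 = $17,230.60.
Offer Y: monthly rate = 9.75%/12 = 0.0081250; payment = 77,000 × 0.0081250 / (1 − (1+0.0081250)^−180) = $815.71.
Total interest on Offer Y = 180 × $815.71 − $77,000 = $69,827.80.
Offer X is lower by $52,597.20.

Offer X by $52,597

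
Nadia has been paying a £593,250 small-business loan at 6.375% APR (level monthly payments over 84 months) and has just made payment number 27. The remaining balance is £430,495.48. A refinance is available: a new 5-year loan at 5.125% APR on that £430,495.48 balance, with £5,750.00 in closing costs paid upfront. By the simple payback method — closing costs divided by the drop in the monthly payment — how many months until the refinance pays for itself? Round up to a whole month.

10 months

Current payment = 593,250 × 6.375%/12 / (1 − (1+0.0053125)^−84) = £8,773.57.
Refinanced payment = 430,495.48 × 0.0042708 / (1 − (1+0.0042708)^−60) = £8,148.66.
Monthly savings = £8,773.57 − £8,148.66 = £624.91.
Break-even = £5,750.00 / £624.91 = 9.20 → 10 months.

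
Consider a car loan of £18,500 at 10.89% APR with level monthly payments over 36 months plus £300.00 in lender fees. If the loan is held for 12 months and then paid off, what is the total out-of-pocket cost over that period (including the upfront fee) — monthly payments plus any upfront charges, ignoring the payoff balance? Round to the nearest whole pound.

£7,556

Monthly rate = 10.89%/12 = 0.0090750; payment = 18,500 × 0.0090750 / (1 − (1+0.0090750)^−36) = £604.70.
Total outlay = 12 × £604.70 + £300.00 = £7,556.40.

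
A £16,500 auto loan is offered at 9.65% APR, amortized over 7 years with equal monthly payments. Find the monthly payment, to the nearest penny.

£270.94

Monthly rate = 9.65%/12 = 0.0080417; payment = 16,500 × 0.0080417 / (1 − (1+0.0080417)^−84) = £270.94.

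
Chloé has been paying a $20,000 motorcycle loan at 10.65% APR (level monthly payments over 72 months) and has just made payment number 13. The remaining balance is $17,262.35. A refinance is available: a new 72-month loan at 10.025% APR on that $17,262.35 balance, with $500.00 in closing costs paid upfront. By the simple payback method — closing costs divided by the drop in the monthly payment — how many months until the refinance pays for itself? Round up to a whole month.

Current payment = 20,000 × 10.65%/12 / (1 − (1+0.0088750)^−72) = $377.11.
Refinanced payment = 17,262.35 × 0.0083542 / (1 − (1+0.0083542)^−72) = $320.02.
Monthly savings = $377.11 − $320.02 = $57.09.
Break-even = $500.00 / $57.09 = 8.76 → 9 months.

9 months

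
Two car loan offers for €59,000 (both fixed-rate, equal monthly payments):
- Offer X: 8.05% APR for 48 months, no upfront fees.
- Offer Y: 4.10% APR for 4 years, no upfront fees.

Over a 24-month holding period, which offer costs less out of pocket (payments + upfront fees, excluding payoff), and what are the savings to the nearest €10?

Offer Y by €2,570

Offer X: monthly rate = 8.05%/12 = 0.0067083; payment = 59,000 × 0.0067083 / (1 − (1+0.0067083)^−48) = €1,441.75.
Offer Y: at 4.10% the monthly rate is 0.0034167, so the payment is 59,000 × 0.0034167 / (1 − 1.0034167^−48) = €1,334.81.
Over 24 months: Offer X costs 24 × €1,441.75 = €34,602.00; Offer Y costs 24 × €1,334.81 = €32,035.44.
Offer Y is cheaper by €34,602.00 − €32,035.44 = €2,566.56.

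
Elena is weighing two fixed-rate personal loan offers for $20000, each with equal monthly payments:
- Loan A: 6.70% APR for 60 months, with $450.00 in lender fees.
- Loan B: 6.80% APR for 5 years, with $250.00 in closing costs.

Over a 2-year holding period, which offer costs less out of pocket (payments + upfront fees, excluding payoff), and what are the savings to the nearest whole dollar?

Loan B by $177

Loan A: at 6.70% the monthly rate is 0.0055833, so the payment is 20,000 × 0.0055833 / (1 − 1.0055833^−60) = $393.20.
Loan B: at 6.80% the monthly rate is 0.0056667, so the payment is 20,000 × 0.0056667 / (1 − 1.0056667^−60) = $394.14.
Over 24 months: Loan A costs 24 × $393.20 + $450.00 = $9,886.80; Loan B costs 24 × $394.14 + $250.00 = $9,709.36.
Loan B is cheaper by $9,886.80 − $9,709.36 = $177.44.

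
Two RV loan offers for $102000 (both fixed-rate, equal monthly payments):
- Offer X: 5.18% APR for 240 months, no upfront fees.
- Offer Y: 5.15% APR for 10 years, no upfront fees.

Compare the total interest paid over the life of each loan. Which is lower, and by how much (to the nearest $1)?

Offer Y by $33,278

Offer X: at 5.18% the monthly rate is 0.0043167, so the payment is 102,000 × 0.0043167 / (1 − 1.0043167^−240) = $683.34.
Total interest on Offer X = 240 × $683.34 − $102,000 = $62,001.60.
Offer Y: at 5.15% the monthly rate is 0.0042917, so the payment is 102,000 × 0.0042917 / (1 − 1.0042917^−120) = $1,089.36.
Total interest on Offer Y = 120 × $1,089.36 − $102,000 = $28,723.20.
Offer Y is lower by $33,278.40.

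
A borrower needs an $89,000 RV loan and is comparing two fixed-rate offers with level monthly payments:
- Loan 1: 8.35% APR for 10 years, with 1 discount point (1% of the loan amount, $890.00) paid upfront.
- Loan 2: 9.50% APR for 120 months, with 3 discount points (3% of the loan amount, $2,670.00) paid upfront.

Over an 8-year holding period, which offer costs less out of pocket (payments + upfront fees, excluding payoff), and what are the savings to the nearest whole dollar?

Loan 1: at 8.35% the monthly rate is 0.0069583, so the payment is 89,000 × 0.0069583 / (1 − 1.0069583^−120) = $1,096.35.
Loan 2: monthly rate = 9.5%/12 = 0.0079167; payment = 89,000 × 0.0079167 / (1 − (1+0.0079167)^−120) = $1,151.64.
Over 96 months: Loan 1 costs 96 × $1,096.35 + $890.00 = $106,139.60; Loan 2 costs 96 × $1,151.64 + $2,670.00 = $113,227.44.
Loan 1 is cheaper by $113,227.44 − $106,139.60 = $7,087.84.

Loan 1 by $7,088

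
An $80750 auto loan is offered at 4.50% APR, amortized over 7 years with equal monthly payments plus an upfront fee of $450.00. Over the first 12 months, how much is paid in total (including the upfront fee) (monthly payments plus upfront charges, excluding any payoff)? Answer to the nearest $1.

$13,919

Monthly rate = 4.5%/12 = 0.0037500; payment = 80,750 × 0.0037500 / (1 − (1+0.0037500)^−84) = $1,122.44.
Total outlay = 12 × $1,122.44 + $450.00 = $13,919.28.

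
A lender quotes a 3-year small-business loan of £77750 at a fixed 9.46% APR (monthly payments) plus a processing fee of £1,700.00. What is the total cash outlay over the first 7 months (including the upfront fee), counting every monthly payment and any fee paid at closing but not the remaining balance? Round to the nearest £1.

£19,124

At 9.46% the monthly rate is 0.0078833, so the payment is 77,750 × 0.0078833 / (1 − 1.0078833^−36) = £2,489.11.
Total outlay = 7 × £2,489.11 + £1,700.00 = £19,123.77.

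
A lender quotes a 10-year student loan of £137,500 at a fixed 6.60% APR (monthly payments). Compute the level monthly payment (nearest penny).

£1,568.29

Monthly rate = 6.6%/12 = 0.0055000; payment = 137,500 × 0.0055000 / (1 − (1+0.0055000)^−120) = £1,568.29.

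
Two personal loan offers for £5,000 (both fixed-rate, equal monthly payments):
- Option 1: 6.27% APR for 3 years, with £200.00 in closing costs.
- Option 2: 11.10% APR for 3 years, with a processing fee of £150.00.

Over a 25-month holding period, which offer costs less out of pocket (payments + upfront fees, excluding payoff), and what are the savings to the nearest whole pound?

Option 1: monthly rate = 6.27%/12 = 0.0052250; payment = 5,000 × 0.0052250 / (1 − (1+0.0052250)^−36) = £152.72.
Option 2: monthly rate = 11.1%/12 = 0.0092500; payment = 5,000 × 0.0092500 / (1 − (1+0.0092500)^−36) = £163.93.
Over 25 months: Option 1 costs 25 × £152.72 + £200.00 = £4,018.00; Option 2 costs 25 × £163.93 + £150.00 = £4,248.25.
Option 1 is cheaper by £4,248.25 − £4,018.00 = £230.25.

Option 1 by £230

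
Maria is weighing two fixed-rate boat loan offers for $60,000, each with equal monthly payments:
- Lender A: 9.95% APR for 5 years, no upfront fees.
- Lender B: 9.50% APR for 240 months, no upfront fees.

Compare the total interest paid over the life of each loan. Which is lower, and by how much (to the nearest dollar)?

Lender A: at 9.95% the monthly rate is 0.0082917, so the payment is 60,000 × 0.0082917 / (1 − 1.0082917^−60) = $1,273.35.
Total interest on Lender A = 60 × $1,273.35 − $60,000 = $16,401.00.
Lender B: monthly rate = 9.5%/12 = 0.0079167; payment = 60,000 × 0.0079167 / (1 − (1+0.0079167)^−240) = $559.28.
Total interest on Lender B = 240 × $559.28 − $60,000 = $74,227.20.
Lender A is lower by $57,826.20.

Lender A by $57,826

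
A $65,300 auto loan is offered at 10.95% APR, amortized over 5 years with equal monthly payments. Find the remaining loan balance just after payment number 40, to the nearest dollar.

$25,818

With monthly rate i = 10.95%/12 = 0.0091250, the balance after k of n payments is P · [(1+i)^n − (1+i)^k] / [(1+i)^n − 1].
(1+0.0091250)^60 = 1.72463791 and (1+0.0091250)^40 = 1.43813157, so the balance is 65,300 × (1.72463791 − 1.43813157) / (1.72463791 − 1) = $25,818.22.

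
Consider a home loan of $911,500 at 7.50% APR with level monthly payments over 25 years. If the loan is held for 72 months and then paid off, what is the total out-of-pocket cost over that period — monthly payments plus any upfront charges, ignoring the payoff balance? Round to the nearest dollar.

Monthly rate = 7.5%/12 = 0.0062500; payment = 911,500 × 0.0062500 / (1 − (1+0.0062500)^−300) = $6,735.90.
Total outlay = 72 × $6,735.90 = $484,984.80.

$484,985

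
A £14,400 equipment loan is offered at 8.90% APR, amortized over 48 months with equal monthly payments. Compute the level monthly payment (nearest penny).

£357.66

At 8.90% the monthly rate is 0.0074167, so the payment is 14,400 × 0.0074167 / (1 − 1.0074167^−48) = £357.66.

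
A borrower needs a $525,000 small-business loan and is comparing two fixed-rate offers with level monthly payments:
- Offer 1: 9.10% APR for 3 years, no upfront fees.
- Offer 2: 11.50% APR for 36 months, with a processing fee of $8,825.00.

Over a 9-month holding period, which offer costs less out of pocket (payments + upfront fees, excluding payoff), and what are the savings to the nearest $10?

Offer 1: monthly rate = 9.1%/12 = 0.0075833; payment = 525,000 × 0.0075833 / (1 − (1+0.0075833)^−36) = $16,719.30.
Offer 2: monthly rate = 11.5%/12 = 0.0095833; payment = 525,000 × 0.0095833 / (1 − (1+0.0095833)^−36) = $17,312.40.
Over 9 months: Offer 1 costs 9 × $16,719.30 = $150,473.70; Offer 2 costs 9 × $17,312.40 + $8,825.00 = $164,636.60.
Offer 1 is cheaper by $164,636.60 − $150,473.70 = $14,162.90.

Offer 1 by $14,160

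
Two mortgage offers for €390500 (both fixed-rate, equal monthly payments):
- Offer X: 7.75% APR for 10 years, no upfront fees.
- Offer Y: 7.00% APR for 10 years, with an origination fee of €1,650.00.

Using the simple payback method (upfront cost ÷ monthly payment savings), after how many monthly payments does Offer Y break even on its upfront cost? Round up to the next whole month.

11 months

Offer X: monthly rate = 7.75%/12 = 0.0064583; payment = 390,500 × 0.0064583 / (1 − (1+0.0064583)^−120) = €4,686.42.
Offer Y: monthly rate = 7%/12 = 0.0058333; payment = 390,500 × 0.0058333 / (1 − (1+0.0058333)^−120) = €4,534.04.
Monthly savings = €4,686.42 − €4,534.04 = €152.38.
Break-even = €1,650.00 / €152.38 = 10.83 → 11 months.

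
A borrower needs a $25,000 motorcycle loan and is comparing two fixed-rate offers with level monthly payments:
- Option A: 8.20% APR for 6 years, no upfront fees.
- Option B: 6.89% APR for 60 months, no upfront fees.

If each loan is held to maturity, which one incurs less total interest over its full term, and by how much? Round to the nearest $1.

Option A: monthly rate = 8.2%/12 = 0.0068333; payment = 25,000 × 0.0068333 / (1 − (1+0.0068333)^−72) = $440.78.
Total interest on Option A = 72 × $440.78 − $25,000 = $6,736.16.
Option B: at 6.89% the monthly rate is 0.0057417, so the payment is 25,000 × 0.0057417 / (1 − 1.0057417^−60) = $493.73.
Total interest on Option B = 60 × $493.73 − $25,000 = $4,623.80.
Option B is lower by $2,112.36.

Option B by $2,112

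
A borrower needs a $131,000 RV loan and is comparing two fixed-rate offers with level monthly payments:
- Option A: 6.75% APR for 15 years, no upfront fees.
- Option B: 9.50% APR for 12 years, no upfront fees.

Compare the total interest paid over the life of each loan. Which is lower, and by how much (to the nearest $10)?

Option A: at 6.75% the monthly rate is 0.0056250, so the payment is 131,000 × 0.0056250 / (1 − 1.0056250^−180) = $1,159.23.
Total interest on Option A = 180 × $1,159.23 − $131,000 = $77,661.40.
Option B: at 9.50% the monthly rate is 0.0079167, so the payment is 131,000 × 0.0079167 / (1 − 1.0079167^−144) = $1,527.95.
Total interest on Option B = 144 × $1,527.95 − $131,000 = $89,024.80.
Option A is lower by $11,363.40.

Option A by $11,360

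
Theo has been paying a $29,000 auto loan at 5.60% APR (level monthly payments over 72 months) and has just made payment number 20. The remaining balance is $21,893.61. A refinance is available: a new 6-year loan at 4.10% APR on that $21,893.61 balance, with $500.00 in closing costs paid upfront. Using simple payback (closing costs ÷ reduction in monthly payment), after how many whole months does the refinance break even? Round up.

4 months

Current payment = 29,000 × 5.6%/12 / (1 − (1+0.0046667)^−72) = $475.16.
Refinanced payment = 21,893.61 × 0.0034167 / (1 − (1+0.0034167)^−72) = $343.53.
Monthly savings = $475.16 − $343.53 = $131.63.
Break-even = $500.00 / $131.63 = 3.80 → 4 months.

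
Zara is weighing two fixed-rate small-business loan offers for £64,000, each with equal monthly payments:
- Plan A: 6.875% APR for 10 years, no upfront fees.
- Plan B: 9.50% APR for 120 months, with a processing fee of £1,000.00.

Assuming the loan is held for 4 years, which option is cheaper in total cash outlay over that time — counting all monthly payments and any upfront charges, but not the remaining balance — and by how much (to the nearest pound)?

Plan A by £5,280

Plan A: monthly rate = 6.875%/12 = 0.0057292; payment = 64,000 × 0.0057292 / (1 − (1+0.0057292)^−120) = £738.98.
Plan B: at 9.50% the monthly rate is 0.0079167, so the payment is 64,000 × 0.0079167 / (1 − 1.0079167^−120) = £828.14.
Over 48 months: Plan A costs 48 × £738.98 = £35,471.04; Plan B costs 48 × £828.14 + £1,000.00 = £40,750.72.
Plan A is cheaper by £40,750.72 − £35,471.04 = £5,279.68.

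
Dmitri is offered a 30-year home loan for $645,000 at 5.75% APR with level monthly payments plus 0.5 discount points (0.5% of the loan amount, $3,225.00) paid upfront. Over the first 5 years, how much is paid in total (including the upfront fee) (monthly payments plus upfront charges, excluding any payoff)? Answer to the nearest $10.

$229,070

Monthly rate = 5.75%/12 = 0.0047917; payment = 645,000 × 0.0047917 / (1 − (1+0.0047917)^−360) = $3,764.04.
Total outlay = 60 × $3,764.04 + $3,225.00 = $229,067.40.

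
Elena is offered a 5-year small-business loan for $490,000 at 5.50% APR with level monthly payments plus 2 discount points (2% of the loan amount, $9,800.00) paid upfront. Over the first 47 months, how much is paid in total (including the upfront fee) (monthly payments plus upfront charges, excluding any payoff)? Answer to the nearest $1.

$449,700

Monthly rate = 5.5%/12 = 0.0045833; payment = 490,000 × 0.0045833 / (1 − (1+0.0045833)^−60) = $9,359.57.
Total outlay = 47 × $9,359.57 + $9,800.00 = $449,699.79.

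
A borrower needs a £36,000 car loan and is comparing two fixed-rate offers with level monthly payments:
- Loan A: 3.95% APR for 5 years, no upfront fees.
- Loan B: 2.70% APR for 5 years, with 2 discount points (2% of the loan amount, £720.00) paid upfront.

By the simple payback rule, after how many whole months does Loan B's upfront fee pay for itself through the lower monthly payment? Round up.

36 months

Loan A: monthly rate = 3.95%/12 = 0.0032917; payment = 36,000 × 0.0032917 / (1 − (1+0.0032917)^−60) = £662.18.
Loan B: at 2.70% the monthly rate is 0.0022500, so the payment is 36,000 × 0.0022500 / (1 − 1.0022500^−60) = £642.08.
Monthly savings = £662.18 − £642.08 = £20.10.
Break-even = £720.00 / £20.10 = 35.82 → 36 months.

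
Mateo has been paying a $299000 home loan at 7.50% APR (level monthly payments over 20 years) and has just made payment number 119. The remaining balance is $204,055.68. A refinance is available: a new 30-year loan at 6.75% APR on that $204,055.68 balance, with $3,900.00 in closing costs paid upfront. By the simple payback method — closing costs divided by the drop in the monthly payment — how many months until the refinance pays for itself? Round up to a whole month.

Current payment = 299,000 × 7.5%/12 / (1 − (1+0.0062500)^−240) = $2,408.72.
Refinanced payment = 204,055.68 × 0.0056250 / (1 − (1+0.0056250)^−360) = $1,323.50.
Monthly savings = $2,408.72 − $1,323.50 = $1,085.22.
Break-even = $3,900.00 / $1,085.22 = 3.59 → 4 months.

4 months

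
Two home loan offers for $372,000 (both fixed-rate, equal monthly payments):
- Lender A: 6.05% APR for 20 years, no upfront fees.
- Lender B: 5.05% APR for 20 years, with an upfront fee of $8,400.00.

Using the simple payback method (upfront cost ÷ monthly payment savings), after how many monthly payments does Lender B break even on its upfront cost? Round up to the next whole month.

40 months

Lender A: monthly rate = 6.05%/12 = 0.0050417; payment = 372,000 × 0.0050417 / (1 − (1+0.0050417)^−240) = $2,675.87.
Lender B: at 5.05% the monthly rate is 0.0042083, so the payment is 372,000 × 0.0042083 / (1 − 1.0042083^−240) = $2,465.32.
Monthly savings = $2,675.87 − $2,465.32 = $210.55.
Break-even = $8,400.00 / $210.55 = 39.90 → 40 months.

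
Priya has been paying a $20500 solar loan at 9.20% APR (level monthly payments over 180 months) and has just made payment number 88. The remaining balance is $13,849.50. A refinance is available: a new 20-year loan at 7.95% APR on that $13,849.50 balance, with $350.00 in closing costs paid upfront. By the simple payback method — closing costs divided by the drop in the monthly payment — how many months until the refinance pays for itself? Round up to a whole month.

4 months

Current payment = 20,500 × 9.2%/12 / (1 − (1+0.0076667)^−180) = $210.37.
Refinanced payment = 13,849.50 × 0.0066250 / (1 − (1+0.0066250)^−240) = $115.41.
Monthly savings = $210.37 − $115.41 = $94.96.
Break-even = $350.00 / $94.96 = 3.69 → 4 months.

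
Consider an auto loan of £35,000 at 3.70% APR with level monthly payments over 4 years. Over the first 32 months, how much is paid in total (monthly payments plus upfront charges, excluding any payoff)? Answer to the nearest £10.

Monthly rate = 3.7%/12 = 0.0030833; payment = 35,000 × 0.0030833 / (1 − (1+0.0030833)^−48) = £785.58.
Total outlay = 32 × £785.58 = £25,138.56.

£25,140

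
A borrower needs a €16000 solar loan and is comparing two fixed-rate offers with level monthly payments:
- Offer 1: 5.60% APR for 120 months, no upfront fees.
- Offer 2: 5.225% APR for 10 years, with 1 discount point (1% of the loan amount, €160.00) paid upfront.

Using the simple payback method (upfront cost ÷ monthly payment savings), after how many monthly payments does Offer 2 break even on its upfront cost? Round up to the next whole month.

54 months

Offer 1: at 5.60% the monthly rate is 0.0046667, so the payment is 16,000 × 0.0046667 / (1 − 1.0046667^−120) = €174.44.
Offer 2: at 5.225% the monthly rate is 0.0043542, so the payment is 16,000 × 0.0043542 / (1 − 1.0043542^−120) = €171.47.
Monthly savings = €174.44 − €171.47 = €2.97.
Break-even = €160.00 / €2.97 = 53.87 → 54 months.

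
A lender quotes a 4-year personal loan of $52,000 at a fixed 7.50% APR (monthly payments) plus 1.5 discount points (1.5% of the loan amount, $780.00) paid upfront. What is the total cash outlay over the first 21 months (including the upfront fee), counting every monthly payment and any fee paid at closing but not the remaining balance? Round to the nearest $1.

$27,183

Monthly rate = 7.5%/12 = 0.0062500; payment = 52,000 × 0.0062500 / (1 − (1+0.0062500)^−48) = $1,257.30.
Total outlay = 21 × $1,257.30 + $780.00 = $27,183.30.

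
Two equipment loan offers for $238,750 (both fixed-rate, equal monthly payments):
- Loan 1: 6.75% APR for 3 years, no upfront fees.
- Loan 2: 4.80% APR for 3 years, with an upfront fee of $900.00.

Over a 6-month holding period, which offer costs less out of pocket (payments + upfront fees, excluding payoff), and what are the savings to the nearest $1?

Loan 2 by $363

Loan 1: monthly rate = 6.75%/12 = 0.0056250; payment = 238,750 × 0.0056250 / (1 − (1+0.0056250)^−36) = $7,344.65.
Loan 2: at 4.80% the monthly rate is 0.0040000, so the payment is 238,750 × 0.0040000 / (1 − 1.0040000^−36) = $7,134.13.
Over 6 months: Loan 1 costs 6 × $7,344.65 = $44,067.90; Loan 2 costs 6 × $7,134.13 + $900.00 = $43,704.78.
Loan 2 is cheaper by $44,067.90 − $43,704.78 = $363.12.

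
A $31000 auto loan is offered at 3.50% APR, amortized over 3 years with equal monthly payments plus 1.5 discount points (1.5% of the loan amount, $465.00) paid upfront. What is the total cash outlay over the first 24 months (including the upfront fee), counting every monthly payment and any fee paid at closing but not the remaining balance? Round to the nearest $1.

Monthly rate = 3.5%/12 = 0.0029167; payment = 31,000 × 0.0029167 / (1 − (1+0.0029167)^−36) = $908.36.
Total outlay = 24 × $908.36 + $465.00 = $22,265.64.

$22,266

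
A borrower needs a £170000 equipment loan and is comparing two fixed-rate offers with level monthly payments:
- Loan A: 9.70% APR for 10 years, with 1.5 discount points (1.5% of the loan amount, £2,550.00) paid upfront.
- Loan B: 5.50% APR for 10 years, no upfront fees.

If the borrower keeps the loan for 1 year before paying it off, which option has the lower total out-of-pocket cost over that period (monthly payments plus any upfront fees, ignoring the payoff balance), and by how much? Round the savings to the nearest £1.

Loan B by £7,032

Loan A: monthly rate = 9.7%/12 = 0.0080833; payment = 170,000 × 0.0080833 / (1 − (1+0.0080833)^−120) = £2,218.42.
Loan B: monthly rate = 5.5%/12 = 0.0045833; payment = 170,000 × 0.0045833 / (1 − (1+0.0045833)^−120) = £1,844.95.
Over 12 months: Loan A costs 12 × £2,218.42 + £2,550.00 = £29,171.04; Loan B costs 12 × £1,844.95 = £22,139.40.
Loan B is cheaper by £29,171.04 − £22,139.40 = £7,031.64.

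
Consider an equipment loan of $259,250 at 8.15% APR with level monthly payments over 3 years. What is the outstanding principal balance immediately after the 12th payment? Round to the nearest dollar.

$179,750

With monthly rate i = 8.15%/12 = 0.0067917, the balance after k of n payments is P · [(1+i)^n − (1+i)^k] / [(1+i)^n − 1].
(1+0.0067917)^36 = 1.27592762 and (1+0.0067917)^12 = 1.08461435, so the balance is 259,250 × (1.27592762 − 1.08461435) / (1.27592762 − 1) = $179,749.91.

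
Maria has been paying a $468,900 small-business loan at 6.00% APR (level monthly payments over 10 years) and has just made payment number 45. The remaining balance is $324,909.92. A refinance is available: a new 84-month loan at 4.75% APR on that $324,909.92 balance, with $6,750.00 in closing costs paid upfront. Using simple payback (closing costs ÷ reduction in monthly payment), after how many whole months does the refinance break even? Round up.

Current payment = 468,900 × 6%/12 / (1 − (1+0.0050000)^−120) = $5,205.75.
Refinanced payment = 324,909.92 × 0.0039583 / (1 − (1+0.0039583)^−84) = $4,554.18.
Monthly savings = $5,205.75 − $4,554.18 = $651.57.
Break-even = $6,750.00 / $651.57 = 10.36 → 11 months.

11 months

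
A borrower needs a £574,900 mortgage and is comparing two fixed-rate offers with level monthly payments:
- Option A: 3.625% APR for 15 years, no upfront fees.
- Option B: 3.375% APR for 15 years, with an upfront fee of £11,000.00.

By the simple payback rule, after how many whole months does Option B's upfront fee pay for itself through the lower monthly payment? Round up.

156 months

Option A: monthly rate = 3.625%/12 = 0.0030208; payment = 574,900 × 0.0030208 / (1 − (1+0.0030208)^−180) = £4,145.24.
Option B: at 3.375% the monthly rate is 0.0028125, so the payment is 574,900 × 0.0028125 / (1 − 1.0028125^−180) = £4,074.66.
Monthly savings = £4,145.24 − £4,074.66 = £70.58.
Break-even = £11,000.00 / £70.58 = 155.85 → 156 months.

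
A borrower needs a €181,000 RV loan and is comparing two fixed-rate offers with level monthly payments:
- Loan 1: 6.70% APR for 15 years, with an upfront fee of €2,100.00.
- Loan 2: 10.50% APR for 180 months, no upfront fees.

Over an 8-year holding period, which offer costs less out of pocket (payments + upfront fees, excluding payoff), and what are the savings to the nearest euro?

Loan 1: monthly rate = 6.7%/12 = 0.0055833; payment = 181,000 × 0.0055833 / (1 − (1+0.0055833)^−180) = €1,596.67.
Loan 2: at 10.50% the monthly rate is 0.0087500, so the payment is 181,000 × 0.0087500 / (1 − 1.0087500^−180) = €2,000.77.
Over 96 months: Loan 1 costs 96 × €1,596.67 + €2,100.00 = €155,380.32; Loan 2 costs 96 × €2,000.77 = €192,073.92.
Loan 1 is cheaper by €192,073.92 − €155,380.32 = €36,693.60.

Loan 1 by €36,694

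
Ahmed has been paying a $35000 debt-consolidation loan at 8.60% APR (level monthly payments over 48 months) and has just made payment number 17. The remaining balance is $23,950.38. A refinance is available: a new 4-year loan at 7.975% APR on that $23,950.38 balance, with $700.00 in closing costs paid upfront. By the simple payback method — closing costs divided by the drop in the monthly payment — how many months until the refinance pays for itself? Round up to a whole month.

3 months

Current payment = 35,000 × 8.6%/12 / (1 − (1+0.0071667)^−48) = $864.34.
Refinanced payment = 23,950.38 × 0.0066458 / (1 − (1+0.0066458)^−48) = $584.42.
Monthly savings = $864.34 − $584.42 = $279.92.
Break-even = $700.00 / $279.92 = 2.50 → 3 months.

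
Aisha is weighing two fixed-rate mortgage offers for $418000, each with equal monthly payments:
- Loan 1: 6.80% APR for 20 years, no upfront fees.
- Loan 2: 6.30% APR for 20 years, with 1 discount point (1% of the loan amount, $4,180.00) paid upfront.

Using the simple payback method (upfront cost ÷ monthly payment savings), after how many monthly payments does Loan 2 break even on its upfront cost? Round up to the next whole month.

34 months

Loan 1: monthly rate = 6.8%/12 = 0.0056667; payment = 418,000 × 0.0056667 / (1 − (1+0.0056667)^−240) = $3,190.76.
Loan 2: monthly rate = 6.3%/12 = 0.0052500; payment = 418,000 × 0.0052500 / (1 − (1+0.0052500)^−240) = $3,067.47.
Monthly savings = $3,190.76 − $3,067.47 = $123.29.
Break-even = $4,180.00 / $123.29 = 33.90 → 34 months.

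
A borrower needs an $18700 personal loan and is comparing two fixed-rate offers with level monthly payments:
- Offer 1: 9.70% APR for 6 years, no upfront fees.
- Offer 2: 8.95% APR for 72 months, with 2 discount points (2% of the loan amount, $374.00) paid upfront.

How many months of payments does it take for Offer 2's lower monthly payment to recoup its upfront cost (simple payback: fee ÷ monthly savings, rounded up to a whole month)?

Offer 1: monthly rate = 9.7%/12 = 0.0080833; payment = 18,700 × 0.0080833 / (1 − (1+0.0080833)^−72) = $343.61.
Offer 2: at 8.95% the monthly rate is 0.0074583, so the payment is 18,700 × 0.0074583 / (1 − 1.0074583^−72) = $336.61.
Monthly savings = $343.61 − $336.61 = $7.00.
Break-even = $374.00 / $7.00 = 53.43 → 54 months.

54 months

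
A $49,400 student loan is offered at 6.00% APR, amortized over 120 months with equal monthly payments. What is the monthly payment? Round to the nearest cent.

Monthly rate = 6%/12 = 0.0050000; payment = 49,400 × 0.0050000 / (1 − (1+0.0050000)^−120) = $548.44.

$548.44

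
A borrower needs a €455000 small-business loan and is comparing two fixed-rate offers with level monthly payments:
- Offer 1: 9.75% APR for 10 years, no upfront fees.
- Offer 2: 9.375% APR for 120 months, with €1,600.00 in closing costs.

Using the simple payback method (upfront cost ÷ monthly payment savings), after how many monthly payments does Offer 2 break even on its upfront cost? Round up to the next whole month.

18 months

Offer 1: monthly rate = 9.75%/12 = 0.0081250; payment = 455,000 × 0.0081250 / (1 − (1+0.0081250)^−120) = €5,950.05.
Offer 2: at 9.375% the monthly rate is 0.0078125, so the payment is 455,000 × 0.0078125 / (1 − 1.0078125^−120) = €5,856.49.
Monthly savings = €5,950.05 − €5,856.49 = €93.56.
Break-even = €1,600.00 / €93.56 = 17.10 → 18 months.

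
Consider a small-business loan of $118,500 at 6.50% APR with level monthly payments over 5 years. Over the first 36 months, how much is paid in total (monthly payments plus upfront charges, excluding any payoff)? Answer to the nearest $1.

$83,469

Monthly rate = 6.5%/12 = 0.0054167; payment = 118,500 × 0.0054167 / (1 − (1+0.0054167)^−60) = $2,318.59.
Total outlay = 36 × $2,318.59 = $83,469.24.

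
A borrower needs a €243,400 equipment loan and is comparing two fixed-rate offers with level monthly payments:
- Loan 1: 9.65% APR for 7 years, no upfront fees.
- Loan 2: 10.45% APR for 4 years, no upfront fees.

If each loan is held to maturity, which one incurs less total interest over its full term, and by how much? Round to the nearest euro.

Loan 2 by €36,888

Loan 1: at 9.65% the monthly rate is 0.0080417, so the payment is 243,400 × 0.0080417 / (1 − 1.0080417^−84) = €3,996.85.
Total interest on Loan 1 = 84 × €3,996.85 − €243,400 = €92,335.40.
Loan 2: at 10.45% the monthly rate is 0.0087083, so the payment is 243,400 × 0.0087083 / (1 − 1.0087083^−48) = €6,225.99.
Total interest on Loan 2 = 48 × €6,225.99 − €243,400 = €55,447.52.
Loan 2 is lower by €36,887.88.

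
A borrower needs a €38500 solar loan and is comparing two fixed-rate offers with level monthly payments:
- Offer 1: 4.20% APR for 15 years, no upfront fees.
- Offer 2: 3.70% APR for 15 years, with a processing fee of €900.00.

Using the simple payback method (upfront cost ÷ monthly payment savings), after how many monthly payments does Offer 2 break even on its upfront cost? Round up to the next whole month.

Offer 1: monthly rate = 4.2%/12 = 0.0035000; payment = 38,500 × 0.0035000 / (1 − (1+0.0035000)^−180) = €288.65.
Offer 2: at 3.70% the monthly rate is 0.0030833, so the payment is 38,500 × 0.0030833 / (1 − 1.0030833^−180) = €279.03.
Monthly savings = €288.65 − €279.03 = €9.62.
Break-even = €900.00 / €9.62 = 93.56 → 94 months.

94 months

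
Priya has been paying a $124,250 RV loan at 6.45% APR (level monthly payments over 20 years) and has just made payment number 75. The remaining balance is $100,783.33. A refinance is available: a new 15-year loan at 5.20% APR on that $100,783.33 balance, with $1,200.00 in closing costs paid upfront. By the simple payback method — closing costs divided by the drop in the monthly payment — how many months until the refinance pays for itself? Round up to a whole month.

Current payment = 124,250 × 6.45%/12 / (1 − (1+0.0053750)^−240) = $922.72.
Refinanced payment = 100,783.33 × 0.0043333 / (1 − (1+0.0043333)^−180) = $807.53.
Monthly savings = $922.72 − $807.53 = $115.19.
Break-even = $1,200.00 / $115.19 = 10.42 → 11 months.

11 months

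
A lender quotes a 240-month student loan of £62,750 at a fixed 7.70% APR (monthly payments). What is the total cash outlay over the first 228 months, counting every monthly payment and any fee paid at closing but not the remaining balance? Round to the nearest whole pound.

£117,012

Monthly rate = 7.7%/12 = 0.0064167; payment = 62,750 × 0.0064167 / (1 − (1+0.0064167)^−240) = £513.21.
Total outlay = 228 × £513.21 = £117,011.88.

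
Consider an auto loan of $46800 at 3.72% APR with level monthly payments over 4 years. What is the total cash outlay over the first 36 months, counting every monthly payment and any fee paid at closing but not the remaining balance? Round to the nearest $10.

Monthly rate = 3.72%/12 = 0.0031000; payment = 46,800 × 0.0031000 / (1 − (1+0.0031000)^−48) = $1,050.85.
Total outlay = 36 × $1,050.85 = $37,830.60.

$37,830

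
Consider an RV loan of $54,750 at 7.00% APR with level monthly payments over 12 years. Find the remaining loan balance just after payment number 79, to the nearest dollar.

$30,386

With monthly rate i = 7%/12 = 0.0058333, the balance after k of n payments is P · [(1+i)^n − (1+i)^k] / [(1+i)^n − 1].
(1+0.0058333)^144 = 2.31072074 and (1+0.0058333)^79 = 1.58327334, so the balance is 54,750 × (2.31072074 − 1.58327334) / (2.31072074 − 1) = $30,386.14.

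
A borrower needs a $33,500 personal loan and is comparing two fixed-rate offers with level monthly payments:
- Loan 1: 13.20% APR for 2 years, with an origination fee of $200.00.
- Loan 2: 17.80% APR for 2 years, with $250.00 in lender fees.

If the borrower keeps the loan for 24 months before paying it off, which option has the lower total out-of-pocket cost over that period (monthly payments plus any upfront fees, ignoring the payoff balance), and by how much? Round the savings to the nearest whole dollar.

Loan 1: at 13.20% the monthly rate is 0.0110000, so the payment is 33,500 × 0.0110000 / (1 − 1.0110000^−24) = $1,595.80.
Loan 2: at 17.80% the monthly rate is 0.0148333, so the payment is 33,500 × 0.0148333 / (1 − 1.0148333^−24) = $1,669.22.
Over 24 months: Loan 1 costs 24 × $1,595.80 + $200.00 = $38,499.20; Loan 2 costs 24 × $1,669.22 + $250.00 = $40,311.28.
Loan 1 is cheaper by $40,311.28 − $38,499.20 = $1,812.08.

Loan 1 by $1,812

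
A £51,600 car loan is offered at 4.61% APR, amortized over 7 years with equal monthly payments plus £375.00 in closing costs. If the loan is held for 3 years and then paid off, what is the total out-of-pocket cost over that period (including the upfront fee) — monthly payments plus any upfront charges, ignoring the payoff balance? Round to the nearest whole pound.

£26,291

At 4.61% the monthly rate is 0.0038417, so the payment is 51,600 × 0.0038417 / (1 − 1.0038417^−84) = £719.89.
Total outlay = 36 × £719.89 + £375.00 = £26,291.04.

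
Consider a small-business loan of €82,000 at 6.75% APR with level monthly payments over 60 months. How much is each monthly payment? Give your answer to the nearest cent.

At 6.75% the monthly rate is 0.0056250, so the payment is 82,000 × 0.0056250 / (1 − 1.0056250^−60) = €1,614.04.

€1,614.04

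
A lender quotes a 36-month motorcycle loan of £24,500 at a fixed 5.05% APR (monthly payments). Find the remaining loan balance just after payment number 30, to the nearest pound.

£4,345

With monthly rate i = 5.05%/12 = 0.0042083, the balance after k of n payments is P · [(1+i)^n − (1+i)^k] / [(1+i)^n − 1].
(1+0.0042083)^36 = 1.16320847 and (1+0.0042083)^30 = 1.13426526, so the balance is 24,500 × (1.16320847 − 1.13426526) / (1.16320847 − 1) = £4,344.80.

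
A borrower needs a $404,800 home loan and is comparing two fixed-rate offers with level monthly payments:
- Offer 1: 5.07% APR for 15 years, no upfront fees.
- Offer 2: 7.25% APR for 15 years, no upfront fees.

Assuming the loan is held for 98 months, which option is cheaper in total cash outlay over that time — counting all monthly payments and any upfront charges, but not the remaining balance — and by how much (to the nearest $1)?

Offer 1: at 5.07% the monthly rate is 0.0042250, so the payment is 404,800 × 0.0042250 / (1 − 1.0042250^−180) = $3,215.91.
Offer 2: monthly rate = 7.25%/12 = 0.0060417; payment = 404,800 × 0.0060417 / (1 − (1+0.0060417)^−180) = $3,695.27.
Over 98 months: Offer 1 costs 98 × $3,215.91 = $315,159.18; Offer 2 costs 98 × $3,695.27 = $362,136.46.
Offer 1 is cheaper by $362,136.46 − $315,159.18 = $46,977.28.

Offer 1 by $46,977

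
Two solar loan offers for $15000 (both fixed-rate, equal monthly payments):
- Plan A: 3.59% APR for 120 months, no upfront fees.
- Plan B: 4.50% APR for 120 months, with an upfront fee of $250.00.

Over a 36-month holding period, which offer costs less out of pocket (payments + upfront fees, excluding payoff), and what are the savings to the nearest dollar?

Plan A: at 3.59% the monthly rate is 0.0029917, so the payment is 15,000 × 0.0029917 / (1 − 1.0029917^−120) = $148.96.
Plan B: monthly rate = 4.5%/12 = 0.0037500; payment = 15,000 × 0.0037500 / (1 − (1+0.0037500)^−120) = $155.46.
Over 36 months: Plan A costs 36 × $148.96 = $5,362.56; Plan B costs 36 × $155.46 + $250.00 = $5,846.56.
Plan A is cheaper by $5,846.56 − $5,362.56 = $484.00.

Plan A by $484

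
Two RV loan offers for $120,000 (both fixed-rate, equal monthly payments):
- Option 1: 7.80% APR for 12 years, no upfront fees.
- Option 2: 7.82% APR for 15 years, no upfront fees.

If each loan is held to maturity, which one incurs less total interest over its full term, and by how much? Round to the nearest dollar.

Option 1 by $19,025

Option 1: at 7.80% the monthly rate is 0.0065000, so the payment is 120,000 × 0.0065000 / (1 − 1.0065000^−144) = $1,285.82.
Total interest on Option 1 = 144 × $1,285.82 − $120,000 = $65,158.08.
Option 2: at 7.82% the monthly rate is 0.0065167, so the payment is 120,000 × 0.0065167 / (1 − 1.0065167^−180) = $1,134.35.
Total interest on Option 2 = 180 × $1,134.35 − $120,000 = $84,183.00.
Option 1 is lower by $19,024.92.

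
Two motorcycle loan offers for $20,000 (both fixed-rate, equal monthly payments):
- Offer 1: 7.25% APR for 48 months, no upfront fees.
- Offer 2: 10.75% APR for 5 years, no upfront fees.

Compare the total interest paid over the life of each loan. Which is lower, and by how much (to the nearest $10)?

Offer 1 by $2,840

Offer 1: monthly rate = 7.25%/12 = 0.0060417; payment = 20,000 × 0.0060417 / (1 − (1+0.0060417)^−48) = $481.25.
Total interest on Offer 1 = 48 × $481.25 − $20,000 = $3,100.00.
Offer 2: at 10.75% the monthly rate is 0.0089583, so the payment is 20,000 × 0.0089583 / (1 − 1.0089583^−60) = $432.36.
Total interest on Offer 2 = 60 × $432.36 − $20,000 = $5,941.60.
Offer 1 is lower by $2,841.60.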